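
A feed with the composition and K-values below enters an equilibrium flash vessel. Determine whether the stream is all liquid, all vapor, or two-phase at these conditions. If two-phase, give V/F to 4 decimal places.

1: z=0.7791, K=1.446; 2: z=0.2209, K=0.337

two-phase, V/F = 0.6798

ΣzᵢKᵢ = 1.2010; Σzᵢ/Kᵢ = 1.1943.
Both exceed 1, so a two-phase solution exists.
Material balance + equilibrium reduce to Σ zᵢ(Kᵢ−1)/(1+ψ(Kᵢ−1)) = 0.
Newton iteration, ψ⁰ = 0.5:
  ψ = 0.5000: g = 0.06504, g' = -0.3209 → ψ = 0.7027
  ψ = 0.7027: g = -0.00963, g' = -0.4302 → ψ = 0.6803
  ψ = 0.6803: g = -0.00019, g' = -0.4134 → ψ = 0.6798
Converged at ψ = 0.6798.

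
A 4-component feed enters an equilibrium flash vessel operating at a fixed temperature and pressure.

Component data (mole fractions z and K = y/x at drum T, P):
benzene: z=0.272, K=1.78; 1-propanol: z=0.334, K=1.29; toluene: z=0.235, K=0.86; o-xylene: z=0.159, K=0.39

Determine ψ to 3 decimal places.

ψ = 0.743

Rachford–Rice: g(ψ) = Σ zᵢ(Kᵢ−1)/(1+ψ(Kᵢ−1)) = 0.
Feasibility: ΣzᵢKᵢ = 1.179, Σzᵢ/Kᵢ = 1.093 — both > 1, two phases present.
Newton iteration, ψ⁰ = 0.5:
  ψ = 0.500: g = 0.0623, g' = -0.235 → ψ = 0.765
  ψ = 0.765: g = -0.0066, g' = -0.298 → ψ = 0.743
Converged at ψ = 0.743.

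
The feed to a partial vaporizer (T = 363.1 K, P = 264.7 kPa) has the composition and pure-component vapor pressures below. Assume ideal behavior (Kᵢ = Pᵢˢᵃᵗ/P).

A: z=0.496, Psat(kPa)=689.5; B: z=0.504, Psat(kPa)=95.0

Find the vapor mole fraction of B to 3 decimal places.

Raoult's law: Kᵢ = Pᵢˢᵃᵗ/P = Pᵢˢᵃᵗ/264.7.
  K_A = 689.5/264.7 = 2.60484, K_B = 95.0/264.7 = 0.35890
Material balance + equilibrium reduce to Σ zᵢ(Kᵢ−1)/(1+ψ(Kᵢ−1)) = 0.
g(0) = ΣzᵢKᵢ − 1 = 0.473 and g(1) = 1 − Σzᵢ/Kᵢ = -0.595, so a root lies in (0, 1).
Iterate (Newton) starting at ψ = 0.5:
  ψ = 0.500: g = -0.0339, g' = -0.842 → ψ = 0.460
Converged at ψ = 0.460.
Compositions from xᵢ = zᵢ/(1+ψ(Kᵢ−1)), yᵢ = Kᵢxᵢ:
  A: x = 0.285, y = 0.744
  B: x = 0.715, y = 0.256

y_B = 0.256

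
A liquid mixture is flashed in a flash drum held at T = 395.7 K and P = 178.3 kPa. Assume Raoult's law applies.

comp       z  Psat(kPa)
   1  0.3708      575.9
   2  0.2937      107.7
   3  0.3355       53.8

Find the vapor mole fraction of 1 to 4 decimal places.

y_1 = 0.6554

Raoult's law: Kᵢ = Pᵢˢᵃᵗ/P = Pᵢˢᵃᵗ/178.3.
  K_1 = 575.9/178.3 = 3.229950, K_2 = 107.7/178.3 = 0.604038, K_3 = 53.8/178.3 = 0.301739
Let ψ = V/F and solve Σ zᵢ(Kᵢ−1)/(1+ψ(Kᵢ−1)) = 0.
Feasibility: ΣzᵢKᵢ = 1.4763, Σzᵢ/Kᵢ = 1.7129 — both > 1, two phases present.
Newton–Raphson from ψ = 0.5:
  ψ = 0.5000: g = -0.11397, g' = -0.8699 → ψ = 0.3690
  ψ = 0.3690: g = 0.00185, g' = -0.9149 → ψ = 0.3710
Converged at ψ = 0.3710.
Compositions from xᵢ = zᵢ/(1+ψ(Kᵢ−1)), yᵢ = Kᵢxᵢ:
  1: x = 0.2029, y = 0.6554
  2: x = 0.3443, y = 0.2080
  3: x = 0.4528, y = 0.1366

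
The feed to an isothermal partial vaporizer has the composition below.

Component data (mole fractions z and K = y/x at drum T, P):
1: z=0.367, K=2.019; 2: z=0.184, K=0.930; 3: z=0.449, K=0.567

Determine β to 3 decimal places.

β = 0.455

Rachford–Rice: g(β) = Σ zᵢ(Kᵢ−1)/(1+β(Kᵢ−1)) = 0.
Feasibility: ΣzᵢKᵢ = 1.167, Σzᵢ/Kᵢ = 1.172 — both > 1, two phases present.
Newton–Raphson from β = 0.64:
  β = 0.640: g = -0.0561, g' = -0.302 → β = 0.454
  β = 0.454: g = 0.0004, g' = -0.310 → β = 0.455
Converged at β = 0.455.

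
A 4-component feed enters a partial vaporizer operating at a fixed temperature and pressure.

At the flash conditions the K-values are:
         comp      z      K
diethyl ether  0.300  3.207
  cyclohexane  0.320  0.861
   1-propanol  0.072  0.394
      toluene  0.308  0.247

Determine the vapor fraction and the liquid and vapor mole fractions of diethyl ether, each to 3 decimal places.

Rachford–Rice: g(ψ) = Σ zᵢ(Kᵢ−1)/(1+ψ(Kᵢ−1)) = 0.
Check two-phase: ΣzᵢKᵢ = 1.342 > 1 and Σzᵢ/Kᵢ = 1.895 > 1, so g(0) = 0.342 > 0 and g(1) = -0.895 < 0.
Newton–Raphson from ψ = 0.57:
  ψ = 0.570: g = -0.2281, g' = -0.892 → ψ = 0.314
  ψ = 0.314: g = -0.0132, g' = -0.856 → ψ = 0.299
Converged at ψ = 0.299.
Compositions from xᵢ = zᵢ/(1+ψ(Kᵢ−1)), yᵢ = Kᵢxᵢ:
  diethyl ether: x = 0.181, y = 0.580
  cyclohexane: x = 0.334, y = 0.287
  1-propanol: x = 0.088, y = 0.035
  toluene: x = 0.397, y = 0.098

ψ = 0.299, x_diethyl ether = 0.181, y_diethyl ether = 0.580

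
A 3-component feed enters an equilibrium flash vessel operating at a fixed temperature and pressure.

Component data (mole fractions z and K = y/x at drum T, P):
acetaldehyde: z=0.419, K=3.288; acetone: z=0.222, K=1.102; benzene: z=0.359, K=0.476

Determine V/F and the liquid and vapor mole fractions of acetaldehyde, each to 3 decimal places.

V/F = 0.862, x_acetaldehyde = 0.141, y_acetaldehyde = 0.463

Rachford–Rice: g(V/F) = Σ zᵢ(Kᵢ−1)/(1+V/F(Kᵢ−1)) = 0.
g(0) = ΣzᵢKᵢ − 1 = 0.793 and g(1) = 1 − Σzᵢ/Kᵢ = -0.083, so a root lies in (0, 1).
Newton–Raphson from V/F = 0.67:
  V/F = 0.670: g = 0.1098, g' = -0.578 → V/F = 0.860
  V/F = 0.860: g = 0.0015, g' = -0.578 → V/F = 0.862
Converged at V/F = 0.862.
Compositions from xᵢ = zᵢ/(1+V/F(Kᵢ−1)), yᵢ = Kᵢxᵢ:
  acetaldehyde: x = 0.141, y = 0.463
  acetone: x = 0.204, y = 0.225
  benzene: x = 0.655, y = 0.312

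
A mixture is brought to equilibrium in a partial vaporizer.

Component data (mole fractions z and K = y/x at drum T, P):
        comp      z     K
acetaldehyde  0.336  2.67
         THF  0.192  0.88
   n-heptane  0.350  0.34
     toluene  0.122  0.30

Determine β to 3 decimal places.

Material balance + equilibrium reduce to Σ zᵢ(Kᵢ−1)/(1+β(Kᵢ−1)) = 0.
Feasibility: ΣzᵢKᵢ = 1.222, Σzᵢ/Kᵢ = 1.780 — both > 1, two phases present.
Newton iteration, β⁰ = 0.5:
  β = 0.500: g = -0.1949, g' = -0.763 → β = 0.244
  β = 0.244: g = -0.0037, g' = -0.779 → β = 0.240
Converged at β = 0.240.

β = 0.240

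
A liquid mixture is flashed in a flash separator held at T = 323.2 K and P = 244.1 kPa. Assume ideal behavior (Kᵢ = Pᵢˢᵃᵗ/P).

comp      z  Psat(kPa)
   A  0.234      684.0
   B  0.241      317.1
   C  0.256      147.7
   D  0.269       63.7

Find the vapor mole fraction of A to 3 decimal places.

Raoult's law: Kᵢ = Pᵢˢᵃᵗ/P = Pᵢˢᵃᵗ/244.1.
  K_A = 684.0/244.1 = 2.80213, K_B = 317.1/244.1 = 1.29906, K_C = 147.7/244.1 = 0.60508, K_D = 63.7/244.1 = 0.26096
Material balance + equilibrium reduce to Σ zᵢ(Kᵢ−1)/(1+V/F(Kᵢ−1)) = 0.
g(0) = ΣzᵢKᵢ − 1 = 0.194 and g(1) = 1 − Σzᵢ/Kᵢ = -0.723, so a root lies in (0, 1).
Newton–Raphson from V/F = 0.5:
  V/F = 0.500: g = -0.1568, g' = -0.658 → V/F = 0.262
  V/F = 0.262: g = -0.0059, g' = -0.645 → V/F = 0.253
Converged at V/F = 0.253.
Compositions from xᵢ = zᵢ/(1+V/F(Kᵢ−1)), yᵢ = Kᵢxᵢ:
  A: x = 0.161, y = 0.451
  B: x = 0.224, y = 0.291
  C: x = 0.284, y = 0.172
  D: x = 0.331, y = 0.086

y_A = 0.451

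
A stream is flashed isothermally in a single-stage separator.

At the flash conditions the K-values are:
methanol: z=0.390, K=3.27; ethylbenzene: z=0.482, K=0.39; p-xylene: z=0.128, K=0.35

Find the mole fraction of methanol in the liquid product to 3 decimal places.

Rachford–Rice: g(ψ) = Σ zᵢ(Kᵢ−1)/(1+ψ(Kᵢ−1)) = 0.
Feasibility: ΣzᵢKᵢ = 1.508, Σzᵢ/Kᵢ = 1.721 — both > 1, two phases present.
Newton iteration, ψ⁰ = 0.5:
  ψ = 0.500: g = -0.1316, g' = -0.931 → ψ = 0.359
  ψ = 0.359: g = 0.0032, g' = -0.997 → ψ = 0.362
Converged at ψ = 0.362.
Compositions from xᵢ = zᵢ/(1+ψ(Kᵢ−1)), yᵢ = Kᵢxᵢ:
  methanol: x = 0.214, y = 0.700
  ethylbenzene: x = 0.619, y = 0.241
  p-xylene: x = 0.167, y = 0.059

x_methanol = 0.214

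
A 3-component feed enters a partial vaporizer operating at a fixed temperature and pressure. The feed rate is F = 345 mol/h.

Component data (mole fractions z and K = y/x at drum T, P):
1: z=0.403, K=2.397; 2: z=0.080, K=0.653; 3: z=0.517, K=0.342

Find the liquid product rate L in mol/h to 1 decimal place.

Rachford–Rice: g(β) = Σ zᵢ(Kᵢ−1)/(1+β(Kᵢ−1)) = 0.
Feasibility: ΣzᵢKᵢ = 1.195, Σzᵢ/Kᵢ = 1.802 — both > 1, two phases present.
Iterate (Newton) starting at β = 0.68:
  β = 0.680: g = -0.3633, g' = -0.956 → β = 0.300
  β = 0.300: g = -0.0583, g' = -0.750 → β = 0.223
  β = 0.223: g = 0.0009, g' = -0.776 → β = 0.224
Converged at β = 0.224.
Then V = β·F = 0.2236·345 = 77.2 mol/h and L = F − V = 267.8 mol/h.

L = 267.8 mol/h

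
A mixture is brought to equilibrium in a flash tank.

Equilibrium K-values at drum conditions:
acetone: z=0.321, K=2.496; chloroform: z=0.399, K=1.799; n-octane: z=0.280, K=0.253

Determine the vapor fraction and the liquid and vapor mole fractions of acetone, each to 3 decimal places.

ψ = 0.701, x_acetone = 0.157, y_acetone = 0.391

Material balance + equilibrium reduce to Σ zᵢ(Kᵢ−1)/(1+ψ(Kᵢ−1)) = 0.
Check two-phase: ΣzᵢKᵢ = 1.590 > 1 and Σzᵢ/Kᵢ = 1.457 > 1, so g(0) = 0.590 > 0 and g(1) = -0.457 < 0.
Newton–Raphson from ψ = 0.37:
  ψ = 0.370: g = 0.2661, g' = -0.748 → ψ = 0.726
  ψ = 0.726: g = -0.0249, g' = -1.013 → ψ = 0.701
Converged at ψ = 0.701.
Compositions from xᵢ = zᵢ/(1+ψ(Kᵢ−1)), yᵢ = Kᵢxᵢ:
  acetone: x = 0.157, y = 0.391
  chloroform: x = 0.256, y = 0.460
  n-octane: x = 0.587, y = 0.149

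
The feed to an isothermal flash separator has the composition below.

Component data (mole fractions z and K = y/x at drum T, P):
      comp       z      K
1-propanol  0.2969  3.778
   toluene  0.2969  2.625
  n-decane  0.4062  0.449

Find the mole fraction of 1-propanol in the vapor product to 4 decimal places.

y_1-propanol = 0.3245

Rachford–Rice: g(β) = Σ zᵢ(Kᵢ−1)/(1+β(Kᵢ−1)) = 0.
Feasibility: ΣzᵢKᵢ = 2.0834, Σzᵢ/Kᵢ = 1.0964 — both > 1, two phases present.
Newton–Raphson from β = 0.34:
  β = 0.3400: g = 0.45951, g' = -1.1180 → β = 0.7510
  β = 0.7510: g = 0.10271, g' = -0.7585 → β = 0.8864
  β = 0.8864: g = -0.00161, g' = -0.7940 → β = 0.8844
Converged at β = 0.8844.
Compositions from xᵢ = zᵢ/(1+β(Kᵢ−1)), yᵢ = Kᵢxᵢ:
  1-propanol: x = 0.0859, y = 0.3245
  toluene: x = 0.1218, y = 0.3198
  n-decane: x = 0.7923, y = 0.3557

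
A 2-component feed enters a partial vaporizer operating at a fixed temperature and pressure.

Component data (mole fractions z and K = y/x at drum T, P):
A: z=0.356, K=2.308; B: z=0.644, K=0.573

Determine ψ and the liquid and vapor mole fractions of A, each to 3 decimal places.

Rachford–Rice: g(ψ) = Σ zᵢ(Kᵢ−1)/(1+ψ(Kᵢ−1)) = 0.
Feasibility: ΣzᵢKᵢ = 1.191, Σzᵢ/Kᵢ = 1.278 — both > 1, two phases present.
Newton iteration, ψ⁰ = 0.37:
  ψ = 0.370: g = -0.0128, g' = -0.442 → ψ = 0.341
Converged at ψ = 0.341.
Compositions from xᵢ = zᵢ/(1+ψ(Kᵢ−1)), yᵢ = Kᵢxᵢ:
  A: x = 0.246, y = 0.568
  B: x = 0.754, y = 0.432

ψ = 0.341, x_A = 0.246, y_A = 0.568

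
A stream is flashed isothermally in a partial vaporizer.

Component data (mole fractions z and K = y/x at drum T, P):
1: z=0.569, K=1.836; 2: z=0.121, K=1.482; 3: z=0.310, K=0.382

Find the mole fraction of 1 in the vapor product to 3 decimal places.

Rachford–Rice: g(V/F) = Σ zᵢ(Kᵢ−1)/(1+V/F(Kᵢ−1)) = 0.
g(0) = ΣzᵢKᵢ − 1 = 0.342 and g(1) = 1 − Σzᵢ/Kᵢ = -0.203, so a root lies in (0, 1).
Iterate (Newton) starting at V/F = 0.5:
  V/F = 0.500: g = 0.1052, g' = -0.464 → V/F = 0.727
  V/F = 0.727: g = -0.0087, g' = -0.559 → V/F = 0.711
Converged at V/F = 0.711.
Compositions from xᵢ = zᵢ/(1+V/F(Kᵢ−1)), yᵢ = Kᵢxᵢ:
  1: x = 0.357, y = 0.655
  2: x = 0.090, y = 0.134
  3: x = 0.553, y = 0.211

y_1 = 0.655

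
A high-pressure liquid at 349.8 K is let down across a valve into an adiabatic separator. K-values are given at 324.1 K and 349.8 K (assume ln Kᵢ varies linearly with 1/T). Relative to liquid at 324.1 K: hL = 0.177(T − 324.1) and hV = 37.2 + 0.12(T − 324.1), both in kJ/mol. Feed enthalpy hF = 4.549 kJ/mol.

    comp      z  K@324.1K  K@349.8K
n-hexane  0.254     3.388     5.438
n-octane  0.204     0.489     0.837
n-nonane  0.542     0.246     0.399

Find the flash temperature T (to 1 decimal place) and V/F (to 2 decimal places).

T = 328.1 K, V/F = 0.10

Adiabatic flash: solve Rachford–Rice at each trial T, then check hF = ψ·hV(T) + (1−ψ)·hL(T).
  T = 324.1 K: K = (3.388, 0.489, 0.246), RR gives ψ = 0.057, H_out = 2.108 kJ/mol
  T = 349.8 K: K = (5.438, 0.837, 0.399), RR gives ψ = 0.344, H_out = 16.851 kJ/mol
  T = 337.0 K: K = (4.335, 0.647, 0.316), RR gives ψ = 0.201, H_out = 9.618 kJ/mol
  T = 330.6 K: K = (3.845, 0.565, 0.280), RR gives ψ = 0.132, H_out = 6.010 kJ/mol
  T = 327.4 K: K = (3.615, 0.526, 0.263), RR gives ψ = 0.096, H_out = 4.132 kJ/mol
  T = 329.0 K: K = (3.729, 0.545, 0.271), RR gives ψ = 0.114, H_out = 5.080 kJ/mol
Linear interpolation between T = 327.4 (H_out = 4.132) and T = 329.0 (H_out = 5.080) on hF = 4.549 gives T ≈ 328.1 K, at which ψ = 0.10.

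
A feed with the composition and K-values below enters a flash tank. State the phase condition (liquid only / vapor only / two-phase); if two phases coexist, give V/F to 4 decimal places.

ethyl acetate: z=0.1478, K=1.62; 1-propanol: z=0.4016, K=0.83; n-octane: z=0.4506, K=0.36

ΣzᵢKᵢ = 0.7350; Σzᵢ/Kᵢ = 1.8268.
Since ΣzᵢKᵢ < 1 the mixture is below its bubble point — single liquid phase.

liquid only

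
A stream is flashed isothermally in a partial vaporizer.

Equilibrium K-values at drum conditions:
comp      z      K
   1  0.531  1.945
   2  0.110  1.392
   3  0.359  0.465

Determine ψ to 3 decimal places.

Let ψ = V/F and solve Σ zᵢ(Kᵢ−1)/(1+ψ(Kᵢ−1)) = 0.
Feasibility: ΣzᵢKᵢ = 1.353, Σzᵢ/Kᵢ = 1.124 — both > 1, two phases present.
Iterate (Newton) starting at ψ = 0.5:
  ψ = 0.500: g = 0.1146, g' = -0.422 → ψ = 0.772
  ψ = 0.772: g = -0.0038, g' = -0.467 → ψ = 0.763
Converged at ψ = 0.763.

ψ = 0.763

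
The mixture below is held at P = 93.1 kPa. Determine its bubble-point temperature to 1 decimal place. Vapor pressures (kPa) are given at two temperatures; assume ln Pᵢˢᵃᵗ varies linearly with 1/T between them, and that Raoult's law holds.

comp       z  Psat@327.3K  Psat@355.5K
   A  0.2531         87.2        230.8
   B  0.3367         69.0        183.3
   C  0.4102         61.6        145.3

T = 335.2 K

Bubble-point temperature: ΣzᵢPᵢˢᵃᵗ(T) = P. Interpolate ln Pᵢˢᵃᵗ = aᵢ + bᵢ/T.
  T = 327.3 K: ΣzᵢPᵢˢᵃᵗ = 70.57 kPa
  T = 355.5 K: ΣzᵢPᵢˢᵃᵗ = 179.73 kPa
  T = 341.4 K: ΣzᵢPᵢˢᵃᵗ = 114.77 kPa
  T = 334.4 K: ΣzᵢPᵢˢᵃᵗ = 90.61 kPa
  T = 337.9 K: ΣzᵢPᵢˢᵃᵗ = 102.10 kPa
  T = 336.1 K: ΣzᵢPᵢˢᵃᵗ = 96.05 kPa
Interpolating between 334.4 K and 336.1 K gives T ≈ 335.2 K.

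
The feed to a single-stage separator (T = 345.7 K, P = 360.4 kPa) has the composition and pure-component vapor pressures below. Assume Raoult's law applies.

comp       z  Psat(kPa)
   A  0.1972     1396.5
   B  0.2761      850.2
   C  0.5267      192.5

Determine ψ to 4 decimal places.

Raoult's law: Kᵢ = Pᵢˢᵃᵗ/P = Pᵢˢᵃᵗ/360.4.
  K_A = 1396.5/360.4 = 3.874861, K_B = 850.2/360.4 = 2.359046, K_C = 192.5/360.4 = 0.534129
Rachford–Rice: g(ψ) = Σ zᵢ(Kᵢ−1)/(1+ψ(Kᵢ−1)) = 0.
g(0) = ΣzᵢKᵢ − 1 = 0.6968 and g(1) = 1 − Σzᵢ/Kᵢ = -0.1540, so a root lies in (0, 1).
Iterate (Newton) starting at ψ = 0.6:
  ψ = 0.6000: g = 0.07417, g' = -0.5944 → ψ = 0.7248
  ψ = 0.7248: g = 0.00242, g' = -0.5614 → ψ = 0.7291
Converged at ψ = 0.7291.

ψ = 0.7291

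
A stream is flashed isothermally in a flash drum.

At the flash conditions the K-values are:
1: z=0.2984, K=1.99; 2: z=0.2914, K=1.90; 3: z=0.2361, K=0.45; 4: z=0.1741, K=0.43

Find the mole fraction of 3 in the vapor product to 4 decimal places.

Material balance + equilibrium reduce to Σ zᵢ(Kᵢ−1)/(1+ψ(Kᵢ−1)) = 0.
g(0) = ΣzᵢKᵢ − 1 = 0.3286 and g(1) = 1 − Σzᵢ/Kᵢ = -0.2329, so a root lies in (0, 1).
Newton–Raphson from ψ = 0.5:
  ψ = 0.5000: g = 0.06057, g' = -0.4896 → ψ = 0.6237
  ψ = 0.6237: g = -0.00102, g' = -0.5103 → ψ = 0.6217
Converged at ψ = 0.6217.
Compositions from xᵢ = zᵢ/(1+ψ(Kᵢ−1)), yᵢ = Kᵢxᵢ:
  1: x = 0.1847, y = 0.3676
  2: x = 0.1869, y = 0.3550
  3: x = 0.3588, y = 0.1614
  4: x = 0.2697, y = 0.1160

y_3 = 0.1614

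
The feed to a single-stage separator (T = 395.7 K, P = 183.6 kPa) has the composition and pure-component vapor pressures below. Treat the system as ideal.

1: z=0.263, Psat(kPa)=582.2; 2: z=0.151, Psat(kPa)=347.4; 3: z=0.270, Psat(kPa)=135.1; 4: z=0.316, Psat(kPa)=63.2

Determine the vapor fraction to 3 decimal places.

ψ = 0.465

Raoult's law: Kᵢ = Pᵢˢᵃᵗ/P = Pᵢˢᵃᵗ/183.6.
  K_1 = 582.2/183.6 = 3.17102, K_2 = 347.4/183.6 = 1.89216, K_3 = 135.1/183.6 = 0.73584, K_4 = 63.2/183.6 = 0.34423
Rachford–Rice: g(ψ) = Σ zᵢ(Kᵢ−1)/(1+ψ(Kᵢ−1)) = 0.
g(0) = ΣzᵢKᵢ − 1 = 0.427 and g(1) = 1 − Σzᵢ/Kᵢ = -0.448, so a root lies in (0, 1).
Newton iteration, ψ⁰ = 0.67:
  ψ = 0.670: g = -0.1394, g' = -0.713 → ψ = 0.475
  ψ = 0.475: g = -0.0065, g' = -0.671 → ψ = 0.465
Converged at ψ = 0.465.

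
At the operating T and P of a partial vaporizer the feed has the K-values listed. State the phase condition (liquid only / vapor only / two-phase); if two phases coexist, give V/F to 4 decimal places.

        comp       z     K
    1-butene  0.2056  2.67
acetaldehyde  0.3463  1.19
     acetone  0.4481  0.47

ΣzᵢKᵢ = 1.1717; Σzᵢ/Kᵢ = 1.3214.
Both exceed 1, so a two-phase solution exists.
Material balance + equilibrium reduce to Σ zᵢ(Kᵢ−1)/(1+ψ(Kᵢ−1)) = 0.
Newton iteration, ψ⁰ = 0.5:
  ψ = 0.5000: g = -0.07592, g' = -0.4137 → ψ = 0.3165
  ψ = 0.3165: g = 0.00133, g' = -0.4383 → ψ = 0.3195
Converged at ψ = 0.3195.

two-phase, V/F = 0.3195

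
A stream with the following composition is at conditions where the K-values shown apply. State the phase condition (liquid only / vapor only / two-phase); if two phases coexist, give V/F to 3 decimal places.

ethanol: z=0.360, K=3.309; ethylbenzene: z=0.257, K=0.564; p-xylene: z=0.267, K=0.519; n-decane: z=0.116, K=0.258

ΣzᵢKᵢ = 1.505; Σzᵢ/Kᵢ = 1.529.
Both exceed 1, so a two-phase solution exists.
Newton iteration, ψ⁰ = 0.58:
  ψ = 0.580: g = -0.1238, g' = -0.754 → ψ = 0.416
  ψ = 0.416: g = 0.0023, g' = -0.803 → ψ = 0.419
Converged at ψ = 0.419.

two-phase, V/F = 0.419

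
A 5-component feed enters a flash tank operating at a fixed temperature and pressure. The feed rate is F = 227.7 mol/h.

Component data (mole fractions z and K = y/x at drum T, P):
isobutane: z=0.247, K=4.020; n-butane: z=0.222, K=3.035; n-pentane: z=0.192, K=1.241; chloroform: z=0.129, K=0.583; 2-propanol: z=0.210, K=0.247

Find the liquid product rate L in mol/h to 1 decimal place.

Material balance + equilibrium reduce to Σ zᵢ(Kᵢ−1)/(1+V/F(Kᵢ−1)) = 0.
g(0) = ΣzᵢKᵢ − 1 = 1.032 and g(1) = 1 − Σzᵢ/Kᵢ = -0.361, so a root lies in (0, 1).
Newton iteration, V/F⁰ = 0.38:
  V/F = 0.380: g = 0.3591, g' = -1.055 → V/F = 0.720
  V/F = 0.720: g = 0.0352, g' = -0.997 → V/F = 0.756
  V/F = 0.756: g = -0.0009, g' = -1.048 → V/F = 0.755
Converged at V/F = 0.755.
Then V = V/F·F = 0.7547·227.7 = 171.8 mol/h and L = F − V = 55.9 mol/h.

L = 55.9 mol/h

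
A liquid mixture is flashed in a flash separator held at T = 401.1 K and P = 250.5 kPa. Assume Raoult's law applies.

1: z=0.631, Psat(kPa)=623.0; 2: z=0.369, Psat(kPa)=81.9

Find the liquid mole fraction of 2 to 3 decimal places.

Raoult's law: Kᵢ = Pᵢˢᵃᵗ/P = Pᵢˢᵃᵗ/250.5.
  K_1 = 623.0/250.5 = 2.48703, K_2 = 81.9/250.5 = 0.32695
Material balance + equilibrium reduce to Σ zᵢ(Kᵢ−1)/(1+ψ(Kᵢ−1)) = 0.
Check two-phase: ΣzᵢKᵢ = 1.690 > 1 and Σzᵢ/Kᵢ = 1.382 > 1, so g(0) = 0.690 > 0 and g(1) = -0.382 < 0.
Binary case is linear: z₁(K₁−1)(1+ψ(K₂−1)) + z₂(K₂−1)(1+ψ(K₁−1)) = 0
⇒ ψ = [z₁(K₁−1)+z₂(K₂−1)] / [−(K₁−1)(K₂−1)] = 0.6900/1.0008 = 0.689
Compositions from xᵢ = zᵢ/(1+ψ(Kᵢ−1)), yᵢ = Kᵢxᵢ:
  1: x = 0.312, y = 0.775
  2: x = 0.688, y = 0.225

x_2 = 0.688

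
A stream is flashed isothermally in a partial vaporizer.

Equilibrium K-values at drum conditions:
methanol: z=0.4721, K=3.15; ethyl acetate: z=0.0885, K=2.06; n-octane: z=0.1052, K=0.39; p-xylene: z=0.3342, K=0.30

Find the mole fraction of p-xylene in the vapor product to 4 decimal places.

y_p-xylene = 0.1721

Let ψ = V/F and solve Σ zᵢ(Kᵢ−1)/(1+ψ(Kᵢ−1)) = 0.
g(0) = ΣzᵢKᵢ − 1 = 0.8107 and g(1) = 1 − Σzᵢ/Kᵢ = -0.5766, so a root lies in (0, 1).
Newton iteration, ψ⁰ = 0.5:
  ψ = 0.5000: g = 0.09824, g' = -1.0180 → ψ = 0.5965
  ψ = 0.5965: g = -0.00036, g' = -1.0357 → ψ = 0.5962
Converged at ψ = 0.5962.
Compositions from xᵢ = zᵢ/(1+ψ(Kᵢ−1)), yᵢ = Kᵢxᵢ:
  methanol: x = 0.2069, y = 0.6517
  ethyl acetate: x = 0.0542, y = 0.1117
  n-octane: x = 0.1653, y = 0.0645
  p-xylene: x = 0.5735, y = 0.1721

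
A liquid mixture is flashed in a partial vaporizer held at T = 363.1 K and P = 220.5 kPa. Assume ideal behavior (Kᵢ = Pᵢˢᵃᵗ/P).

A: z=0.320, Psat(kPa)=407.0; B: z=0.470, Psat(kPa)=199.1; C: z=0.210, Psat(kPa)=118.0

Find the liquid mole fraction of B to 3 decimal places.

x_B = 0.498

Raoult's law: Kᵢ = Pᵢˢᵃᵗ/P = Pᵢˢᵃᵗ/220.5.
  K_A = 407.0/220.5 = 1.84580, K_B = 199.1/220.5 = 0.90295, K_C = 118.0/220.5 = 0.53515
Newton–Raphson from β = 0.3:
  β = 0.300: g = 0.0555, g' = -0.212 → β = 0.562
  β = 0.562: g = 0.0031, g' = -0.193 → β = 0.578
Converged at β = 0.578.
Compositions from xᵢ = zᵢ/(1+β(Kᵢ−1)), yᵢ = Kᵢxᵢ:
  A: x = 0.215, y = 0.397
  B: x = 0.498, y = 0.450
  C: x = 0.287, y = 0.154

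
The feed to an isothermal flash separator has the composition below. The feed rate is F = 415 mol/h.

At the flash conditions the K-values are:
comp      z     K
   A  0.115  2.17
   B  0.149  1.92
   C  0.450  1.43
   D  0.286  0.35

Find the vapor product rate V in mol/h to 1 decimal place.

V = 262.8 mol/h

Let ψ = V/F and solve Σ zᵢ(Kᵢ−1)/(1+ψ(Kᵢ−1)) = 0.
g(0) = ΣzᵢKᵢ − 1 = 0.279 and g(1) = 1 − Σzᵢ/Kᵢ = -0.262, so a root lies in (0, 1).
Newton–Raphson from ψ = 0.5:
  ψ = 0.500: g = 0.0626, g' = -0.443 → ψ = 0.641
  ψ = 0.641: g = -0.0040, g' = -0.508 → ψ = 0.633
Converged at ψ = 0.633.
Then V = ψ·F = 0.6333·415 = 262.8 mol/h and L = F − V = 152.2 mol/h.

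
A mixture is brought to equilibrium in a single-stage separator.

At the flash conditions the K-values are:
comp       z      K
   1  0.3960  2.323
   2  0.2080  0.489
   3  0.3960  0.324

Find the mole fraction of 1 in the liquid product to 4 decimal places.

Material balance + equilibrium reduce to Σ zᵢ(Kᵢ−1)/(1+β(Kᵢ−1)) = 0.
Check two-phase: ΣzᵢKᵢ = 1.1499 > 1 and Σzᵢ/Kᵢ = 1.8180 > 1, so g(0) = 0.1499 > 0 and g(1) = -0.8180 < 0.
Iterate (Newton) starting at β = 0.3:
  β = 0.3000: g = -0.08628, g' = -0.7157 → β = 0.1795
  β = 0.1795: g = 0.00172, g' = -0.7529 → β = 0.1817
Converged at β = 0.1817.
Compositions from xᵢ = zᵢ/(1+β(Kᵢ−1)), yᵢ = Kᵢxᵢ:
  1: x = 0.3192, y = 0.7416
  2: x = 0.2293, y = 0.1121
  3: x = 0.4515, y = 0.1463

x_1 = 0.3192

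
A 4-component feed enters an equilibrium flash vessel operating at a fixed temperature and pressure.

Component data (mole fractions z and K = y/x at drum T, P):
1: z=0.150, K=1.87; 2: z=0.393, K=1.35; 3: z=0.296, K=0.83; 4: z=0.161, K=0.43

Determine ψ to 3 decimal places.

ψ = 0.618

Rachford–Rice: g(ψ) = Σ zᵢ(Kᵢ−1)/(1+ψ(Kᵢ−1)) = 0.
g(0) = ΣzᵢKᵢ − 1 = 0.126 and g(1) = 1 − Σzᵢ/Kᵢ = -0.102, so a root lies in (0, 1).
Iterate (Newton) starting at ψ = 0.7:
  ψ = 0.700: g = -0.0182, g' = -0.231 → ψ = 0.621
  ψ = 0.621: g = -0.0006, g' = -0.216 → ψ = 0.618
Converged at ψ = 0.618.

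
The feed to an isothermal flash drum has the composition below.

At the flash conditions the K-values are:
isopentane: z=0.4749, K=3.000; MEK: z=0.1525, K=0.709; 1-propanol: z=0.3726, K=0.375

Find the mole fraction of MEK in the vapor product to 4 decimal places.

Rachford–Rice: g(β) = Σ zᵢ(Kᵢ−1)/(1+β(Kᵢ−1)) = 0.
g(0) = ΣzᵢKᵢ − 1 = 0.6725 and g(1) = 1 − Σzᵢ/Kᵢ = -0.3670, so a root lies in (0, 1).
Iterate (Newton) starting at β = 0.5:
  β = 0.5000: g = 0.08424, g' = -0.8005 → β = 0.6052
  β = 0.6052: g = 0.00126, g' = -0.7843 → β = 0.6068
Converged at β = 0.6068.
Compositions from xᵢ = zᵢ/(1+β(Kᵢ−1)), yᵢ = Kᵢxᵢ:
  isopentane: x = 0.2145, y = 0.6436
  MEK: x = 0.1852, y = 0.1313
  1-propanol: x = 0.6003, y = 0.2251

y_MEK = 0.1313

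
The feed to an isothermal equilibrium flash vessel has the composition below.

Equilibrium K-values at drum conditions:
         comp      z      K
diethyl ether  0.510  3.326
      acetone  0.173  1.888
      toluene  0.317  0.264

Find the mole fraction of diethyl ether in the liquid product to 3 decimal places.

x_diethyl ether = 0.185

Rachford–Rice: g(ψ) = Σ zᵢ(Kᵢ−1)/(1+ψ(Kᵢ−1)) = 0.
Feasibility: ΣzᵢKᵢ = 2.107, Σzᵢ/Kᵢ = 1.446 — both > 1, two phases present.
Newton iteration, ψ⁰ = 0.5:
  ψ = 0.500: g = 0.2857, g' = -1.085 → ψ = 0.763
  ψ = 0.763: g = -0.0134, g' = -1.301 → ψ = 0.753
Converged at ψ = 0.753.
Compositions from xᵢ = zᵢ/(1+ψ(Kᵢ−1)), yᵢ = Kᵢxᵢ:
  diethyl ether: x = 0.185, y = 0.617
  acetone: x = 0.104, y = 0.196
  toluene: x = 0.711, y = 0.188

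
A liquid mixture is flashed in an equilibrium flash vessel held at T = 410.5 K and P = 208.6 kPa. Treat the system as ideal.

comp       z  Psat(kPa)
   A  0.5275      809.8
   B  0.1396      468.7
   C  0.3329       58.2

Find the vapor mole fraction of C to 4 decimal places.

y_C = 0.2142

Raoult's law: Kᵢ = Pᵢˢᵃᵗ/P = Pᵢˢᵃᵗ/208.6.
  K_A = 809.8/208.6 = 3.882071, K_B = 468.7/208.6 = 2.246884, K_C = 58.2/208.6 = 0.279003
Iterate (Newton) starting at β = 0.5:
  β = 0.5000: g = 0.35470, g' = -1.2408 → β = 0.7859
  β = 0.7859: g = -0.00024, g' = -1.3877 → β = 0.7857
Converged at β = 0.7857.
Compositions from xᵢ = zᵢ/(1+β(Kᵢ−1)), yᵢ = Kᵢxᵢ:
  A: x = 0.1616, y = 0.6273
  B: x = 0.0705, y = 0.1584
  C: x = 0.7679, y = 0.2142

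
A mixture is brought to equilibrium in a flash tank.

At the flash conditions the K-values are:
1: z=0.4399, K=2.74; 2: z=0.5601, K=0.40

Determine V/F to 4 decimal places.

Binary case is linear: z₁(K₁−1)(1+V/F(K₂−1)) + z₂(K₂−1)(1+V/F(K₁−1)) = 0
⇒ V/F = [z₁(K₁−1)+z₂(K₂−1)] / [−(K₁−1)(K₂−1)] = 0.42937/1.04400 = 0.4113

V/F = 0.4113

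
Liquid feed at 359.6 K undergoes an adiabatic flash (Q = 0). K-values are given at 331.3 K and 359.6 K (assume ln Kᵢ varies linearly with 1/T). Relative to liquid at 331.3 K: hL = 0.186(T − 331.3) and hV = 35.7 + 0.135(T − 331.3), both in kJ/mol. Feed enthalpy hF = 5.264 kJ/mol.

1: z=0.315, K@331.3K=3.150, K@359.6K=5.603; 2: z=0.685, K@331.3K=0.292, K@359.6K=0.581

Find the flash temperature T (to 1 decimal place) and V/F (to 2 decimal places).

Adiabatic flash: solve Rachford–Rice at each trial T, then check hF = ψ·hV(T) + (1−ψ)·hL(T).
  T = 331.3 K: K = (3.150, 0.292), RR gives ψ = 0.126, H_out = 4.509 kJ/mol
  T = 359.6 K: K = (5.603, 0.581), RR gives ψ = 0.603, H_out = 25.920 kJ/mol
  T = 345.5 K: K = (4.255, 0.418), RR gives ψ = 0.331, H_out = 14.219 kJ/mol
  T = 338.4 K: K = (3.673, 0.351), RR gives ψ = 0.229, H_out = 9.410 kJ/mol
  T = 334.9 K: K = (3.408, 0.321), RR gives ψ = 0.179, H_out = 7.037 kJ/mol
  T = 333.1 K: K = (3.277, 0.306), RR gives ψ = 0.153, H_out = 5.788 kJ/mol
Linear interpolation between T = 331.3 (H_out = 4.509) and T = 333.1 (H_out = 5.788) on hF = 5.264 gives T ≈ 332.4 K, at which ψ = 0.14.

T = 332.4 K, V/F = 0.14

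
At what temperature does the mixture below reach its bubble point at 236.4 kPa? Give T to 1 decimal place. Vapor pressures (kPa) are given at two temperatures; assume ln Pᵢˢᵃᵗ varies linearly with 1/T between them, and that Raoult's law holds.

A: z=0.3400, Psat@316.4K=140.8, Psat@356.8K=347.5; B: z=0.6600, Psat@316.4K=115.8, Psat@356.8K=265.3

Bubble-point temperature: ΣzᵢPᵢˢᵃᵗ(T) = P. Interpolate ln Pᵢˢᵃᵗ = aᵢ + bᵢ/T.
  T = 316.4 K: ΣzᵢPᵢˢᵃᵗ = 124.30 kPa
  T = 356.8 K: ΣzᵢPᵢˢᵃᵗ = 293.25 kPa
  T = 336.6 K: ΣzᵢPᵢˢᵃᵗ = 195.87 kPa
  T = 346.7 K: ΣzᵢPᵢˢᵃᵗ = 241.07 kPa
  T = 341.6 K: ΣzᵢPᵢˢᵃᵗ = 217.40 kPa
  T = 344.1 K: ΣzᵢPᵢˢᵃᵗ = 228.79 kPa
Interpolating between 344.1 K and 346.7 K gives T ≈ 345.7 K.

T = 345.7 K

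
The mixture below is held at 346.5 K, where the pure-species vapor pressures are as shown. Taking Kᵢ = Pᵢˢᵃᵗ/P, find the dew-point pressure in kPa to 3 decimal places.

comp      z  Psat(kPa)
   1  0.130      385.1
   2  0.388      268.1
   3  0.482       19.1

At the dew point ψ → 1, so Σzᵢ/Kᵢ = 1 with Kᵢ = Pᵢˢᵃᵗ/P ⇒ 1/P = Σzᵢ/Pᵢˢᵃᵗ.
1/P = 0.130/385.1 + 0.388/268.1 + 0.482/19.1 = 0.027020 ⇒ P = 37.009 kPa

Pdew = 37.009 kPa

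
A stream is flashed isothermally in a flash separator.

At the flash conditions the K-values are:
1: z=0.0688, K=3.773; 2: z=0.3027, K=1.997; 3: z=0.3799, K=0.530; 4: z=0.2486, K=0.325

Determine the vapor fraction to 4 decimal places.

ψ = 0.1758

Material balance + equilibrium reduce to Σ zᵢ(Kᵢ−1)/(1+ψ(Kᵢ−1)) = 0.
g(0) = ΣzᵢKᵢ − 1 = 0.1462 and g(1) = 1 − Σzᵢ/Kᵢ = -0.6515, so a root lies in (0, 1).
Iterate (Newton) starting at ψ = 0.69:
  ψ = 0.6900: g = -0.33406, g' = -0.7486 → ψ = 0.2437
  ψ = 0.2437: g = -0.04587, g' = -0.6524 → ψ = 0.1734
  ψ = 0.1734: g = 0.00168, g' = -0.7047 → ψ = 0.1758
Converged at ψ = 0.1758.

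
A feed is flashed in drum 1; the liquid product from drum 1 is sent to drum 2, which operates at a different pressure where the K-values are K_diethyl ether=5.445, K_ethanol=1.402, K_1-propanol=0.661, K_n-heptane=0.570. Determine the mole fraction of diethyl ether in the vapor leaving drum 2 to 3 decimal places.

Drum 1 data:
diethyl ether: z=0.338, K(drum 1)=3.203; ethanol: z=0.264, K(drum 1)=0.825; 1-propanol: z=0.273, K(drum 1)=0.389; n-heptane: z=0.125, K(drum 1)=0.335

y_diethyl ether (drum 2) = 0.226

Drum 1:
Newton iteration, ψ₁⁰ = 0.37:
  ψ₁ = 0.370: g = 0.0351, g' = -0.775 → ψ₁ = 0.415
  ψ₁ = 0.415: g = 0.0007, g' = -0.745 → ψ₁ = 0.416
Converged at ψ₁ = 0.416.
Drum-1 compositions:
  diethyl ether: x = 0.176, y = 0.565
  ethanol: x = 0.285, y = 0.235
  1-propanol: x = 0.366, y = 0.142
  n-heptane: x = 0.173, y = 0.058
Drum-2 feed = drum-1 liquid: z₂ = (0.1763, 0.2847, 0.3661, 0.1728).
Drum 2:
Rachford–Rice: g(ψ₂) = Σ zᵢ(Kᵢ−1)/(1+ψ₂(Kᵢ−1)) = 0.
Check two-phase: ΣzᵢKᵢ = 1.700 > 1 and Σzᵢ/Kᵢ = 1.093 > 1, so g(0) = 0.700 > 0 and g(1) = -0.093 < 0.
Newton–Raphson from ψ₂ = 0.5:
  ψ₂ = 0.500: g = 0.0944, g' = -0.480 → ψ₂ = 0.697
  ψ₂ = 0.697: g = 0.0122, g' = -0.373 → ψ₂ = 0.729
  ψ₂ = 0.729: g = 0.0002, g' = -0.363 → ψ₂ = 0.730
Converged at ψ₂ = 0.730.
  diethyl ether: x = 0.042, y = 0.226
  ethanol: x = 0.220, y = 0.309
  1-propanol: x = 0.486, y = 0.322
  n-heptane: x = 0.252, y = 0.144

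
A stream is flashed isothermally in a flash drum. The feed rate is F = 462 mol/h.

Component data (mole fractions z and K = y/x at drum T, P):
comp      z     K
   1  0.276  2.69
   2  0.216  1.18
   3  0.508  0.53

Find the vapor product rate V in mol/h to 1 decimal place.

V = 205.9 mol/h

Newton iteration, V/F⁰ = 0.5:
  V/F = 0.500: g = -0.0236, g' = -0.429 → V/F = 0.445
  V/F = 0.445: g = 0.0003, g' = -0.442 → V/F = 0.446
Converged at V/F = 0.446.
Then V = V/F·F = 0.4457·462 = 205.9 mol/h and L = F − V = 256.1 mol/h.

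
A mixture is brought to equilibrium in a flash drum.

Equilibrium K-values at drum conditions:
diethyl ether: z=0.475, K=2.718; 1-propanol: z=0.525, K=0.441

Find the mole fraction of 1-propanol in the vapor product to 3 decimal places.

Material balance + equilibrium reduce to Σ zᵢ(Kᵢ−1)/(1+ψ(Kᵢ−1)) = 0.
Check two-phase: ΣzᵢKᵢ = 1.523 > 1 and Σzᵢ/Kᵢ = 1.365 > 1, so g(0) = 0.523 > 0 and g(1) = -0.365 < 0.
Newton–Raphson from ψ = 0.5:
  ψ = 0.500: g = 0.0317, g' = -0.722 → ψ = 0.544
Converged at ψ = 0.544.
Compositions from xᵢ = zᵢ/(1+ψ(Kᵢ−1)), yᵢ = Kᵢxᵢ:
  diethyl ether: x = 0.245, y = 0.667
  1-propanol: x = 0.755, y = 0.333

y_1-propanol = 0.333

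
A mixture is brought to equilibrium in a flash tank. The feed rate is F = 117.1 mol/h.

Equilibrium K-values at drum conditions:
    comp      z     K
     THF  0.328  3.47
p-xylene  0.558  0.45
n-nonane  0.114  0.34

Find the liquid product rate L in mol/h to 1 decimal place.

L = 81.5 mol/h

Material balance + equilibrium reduce to Σ zᵢ(Kᵢ−1)/(1+V/F(Kᵢ−1)) = 0.
g(0) = ΣzᵢKᵢ − 1 = 0.428 and g(1) = 1 − Σzᵢ/Kᵢ = -0.670, so a root lies in (0, 1).
Newton–Raphson from V/F = 0.66:
  V/F = 0.660: g = -0.3071, g' = -0.861 → V/F = 0.303
  V/F = 0.303: g = 0.0007, g' = -0.975 → V/F = 0.304
Converged at V/F = 0.304.
Then V = V/F·F = 0.3041·117.1 = 35.6 mol/h and L = F − V = 81.5 mol/h.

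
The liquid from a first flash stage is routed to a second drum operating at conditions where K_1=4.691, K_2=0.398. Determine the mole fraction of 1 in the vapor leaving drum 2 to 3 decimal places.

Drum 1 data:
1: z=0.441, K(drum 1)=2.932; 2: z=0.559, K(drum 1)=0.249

Drum 1:
Rachford–Rice: g(ψ₁) = Σ zᵢ(Kᵢ−1)/(1+ψ₁(Kᵢ−1)) = 0.
g(0) = ΣzᵢKᵢ − 1 = 0.432 and g(1) = 1 − Σzᵢ/Kᵢ = -1.395, so a root lies in (0, 1).
Iterate (Newton) starting at ψ₁ = 0.5:
  ψ₁ = 0.500: g = -0.2389, g' = -1.234 → ψ₁ = 0.306
  ψ₁ = 0.306: g = -0.0102, g' = -1.181 → ψ₁ = 0.298
Converged at ψ₁ = 0.298.
Drum-1 compositions:
  1: x = 0.280, y = 0.821
  2: x = 0.720, y = 0.179
Drum-2 feed = drum-1 liquid: z₂ = (0.2799, 0.7201).
Drum 2:
Let ψ₂ = V/F and solve Σ zᵢ(Kᵢ−1)/(1+ψ₂(Kᵢ−1)) = 0.
Feasibility: ΣzᵢKᵢ = 1.600, Σzᵢ/Kᵢ = 1.869 — both > 1, two phases present.
Iterate (Newton) starting at ψ₂ = 0.43:
  ψ₂ = 0.430: g = -0.1856, g' = -1.045 → ψ₂ = 0.252
  ψ₂ = 0.252: g = 0.0237, g' = -1.385 → ψ₂ = 0.270
Converged at ψ₂ = 0.270.
  1: x = 0.140, y = 0.658
  2: x = 0.860, y = 0.342

y_1 (drum 2) = 0.658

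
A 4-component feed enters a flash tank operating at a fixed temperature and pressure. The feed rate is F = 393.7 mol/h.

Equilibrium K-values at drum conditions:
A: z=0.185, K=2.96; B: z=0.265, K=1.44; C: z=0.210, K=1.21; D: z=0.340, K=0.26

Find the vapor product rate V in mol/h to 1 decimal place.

V = 148.7 mol/h

Iterate (Newton) starting at V/F = 0.59:
  V/F = 0.590: g = -0.1466, g' = -0.779 → V/F = 0.402
  V/F = 0.402: g = -0.0155, g' = -0.644 → V/F = 0.378
Converged at V/F = 0.378.
Then V = V/F·F = 0.3777·393.7 = 148.7 mol/h and L = F − V = 245.0 mol/h.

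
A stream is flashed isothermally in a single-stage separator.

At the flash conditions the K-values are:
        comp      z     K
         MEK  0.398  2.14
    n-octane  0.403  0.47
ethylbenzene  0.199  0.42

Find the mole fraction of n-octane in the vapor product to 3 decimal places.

Newton iteration, V/F⁰ = 0.51:
  V/F = 0.510: g = -0.1697, g' = -0.554 → V/F = 0.204
  V/F = 0.204: g = -0.0022, g' = -0.569 → V/F = 0.200
Converged at V/F = 0.200.
Compositions from xᵢ = zᵢ/(1+V/F(Kᵢ−1)), yᵢ = Kᵢxᵢ:
  MEK: x = 0.324, y = 0.694
  n-octane: x = 0.451, y = 0.212
  ethylbenzene: x = 0.225, y = 0.095

y_n-octane = 0.212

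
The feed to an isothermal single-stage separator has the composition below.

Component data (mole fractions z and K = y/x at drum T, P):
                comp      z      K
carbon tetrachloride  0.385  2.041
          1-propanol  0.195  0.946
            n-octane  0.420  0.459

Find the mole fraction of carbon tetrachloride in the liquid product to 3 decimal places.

x_carbon tetrachloride = 0.281

Rachford–Rice: g(ψ) = Σ zᵢ(Kᵢ−1)/(1+ψ(Kᵢ−1)) = 0.
g(0) = ΣzᵢKᵢ − 1 = 0.163 and g(1) = 1 − Σzᵢ/Kᵢ = -0.310, so a root lies in (0, 1).
Iterate (Newton) starting at ψ = 0.49:
  ψ = 0.490: g = -0.0546, g' = -0.411 → ψ = 0.357
Converged at ψ = 0.357.
Compositions from xᵢ = zᵢ/(1+ψ(Kᵢ−1)), yᵢ = Kᵢxᵢ:
  carbon tetrachloride: x = 0.281, y = 0.573
  1-propanol: x = 0.199, y = 0.188
  n-octane: x = 0.520, y = 0.239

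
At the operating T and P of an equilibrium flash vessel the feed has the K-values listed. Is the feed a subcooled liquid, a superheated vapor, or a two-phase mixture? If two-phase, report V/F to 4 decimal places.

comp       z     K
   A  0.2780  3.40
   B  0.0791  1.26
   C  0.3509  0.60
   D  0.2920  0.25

two-phase, V/F = 0.2615

ΣzᵢKᵢ = 1.3284; Σzᵢ/Kᵢ = 1.8974.
Both exceed 1, so a two-phase solution exists.
Let ψ = V/F and solve Σ zᵢ(Kᵢ−1)/(1+ψ(Kᵢ−1)) = 0.
Newton iteration, ψ⁰ = 0.5:
  ψ = 0.5000: g = -0.20438, g' = -0.8432 → ψ = 0.2576
  ψ = 0.2576: g = 0.00362, g' = -0.9383 → ψ = 0.2615
Converged at ψ = 0.2615.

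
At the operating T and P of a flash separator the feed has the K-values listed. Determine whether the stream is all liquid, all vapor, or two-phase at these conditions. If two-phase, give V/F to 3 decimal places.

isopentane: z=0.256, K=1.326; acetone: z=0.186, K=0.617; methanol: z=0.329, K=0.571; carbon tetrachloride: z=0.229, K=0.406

all liquid

ΣzᵢKᵢ = 0.735; Σzᵢ/Kᵢ = 1.635.
Since ΣzᵢKᵢ < 1 the mixture is below its bubble point — single liquid phase.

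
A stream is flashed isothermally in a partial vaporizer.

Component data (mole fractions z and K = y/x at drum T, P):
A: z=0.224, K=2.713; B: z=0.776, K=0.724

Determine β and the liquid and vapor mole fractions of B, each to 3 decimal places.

β = 0.359, x_B = 0.861, y_B = 0.624

Newton–Raphson from β = 0.56:
  β = 0.560: g = -0.0575, g' = -0.254 → β = 0.334
  β = 0.334: g = 0.0083, g' = -0.338 → β = 0.358
  β = 0.358: g = 0.0002, g' = -0.325 → β = 0.359
Converged at β = 0.359.
Compositions from xᵢ = zᵢ/(1+β(Kᵢ−1)), yᵢ = Kᵢxᵢ:
  A: x = 0.139, y = 0.376
  B: x = 0.861, y = 0.624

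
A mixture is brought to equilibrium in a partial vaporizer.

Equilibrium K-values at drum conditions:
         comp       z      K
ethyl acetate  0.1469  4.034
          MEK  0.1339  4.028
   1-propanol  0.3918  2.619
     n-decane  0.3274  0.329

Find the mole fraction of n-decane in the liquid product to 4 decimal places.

Rachford–Rice: g(β) = Σ zᵢ(Kᵢ−1)/(1+β(Kᵢ−1)) = 0.
g(0) = ΣzᵢKᵢ − 1 = 1.2658 and g(1) = 1 − Σzᵢ/Kᵢ = -0.2144, so a root lies in (0, 1).
Iterate (Newton) starting at β = 0.5:
  β = 0.5000: g = 0.35830, g' = -1.0552 → β = 0.8396
  β = 0.8396: g = 0.00586, g' = -1.1629 → β = 0.8446
Converged at β = 0.8446.
Compositions from xᵢ = zᵢ/(1+β(Kᵢ−1)), yᵢ = Kᵢxᵢ:
  ethyl acetate: x = 0.0412, y = 0.1663
  MEK: x = 0.0376, y = 0.1516
  1-propanol: x = 0.1655, y = 0.4334
  n-decane: x = 0.7556, y = 0.2486

x_n-decane = 0.7556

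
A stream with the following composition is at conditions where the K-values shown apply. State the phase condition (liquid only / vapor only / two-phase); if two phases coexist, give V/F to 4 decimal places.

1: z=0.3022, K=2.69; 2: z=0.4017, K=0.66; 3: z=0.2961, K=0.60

two-phase, V/F = 0.4130

ΣzᵢKᵢ = 1.2557; Σzᵢ/Kᵢ = 1.2145.
Both exceed 1, so a two-phase solution exists.
Let ψ = V/F and solve Σ zᵢ(Kᵢ−1)/(1+ψ(Kᵢ−1)) = 0.
Iterate (Newton) starting at ψ = 0.5:
  ψ = 0.5000: g = -0.03579, g' = -0.3950 → ψ = 0.4094
  ψ = 0.4094: g = 0.00157, g' = -0.4319 → ψ = 0.4130
Converged at ψ = 0.4130.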